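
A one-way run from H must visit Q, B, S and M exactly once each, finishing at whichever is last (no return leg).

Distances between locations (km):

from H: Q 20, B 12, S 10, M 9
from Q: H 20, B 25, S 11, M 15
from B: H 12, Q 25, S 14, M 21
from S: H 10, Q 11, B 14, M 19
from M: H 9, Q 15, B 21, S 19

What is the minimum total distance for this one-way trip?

There are 4! = 24 possible orderings.
H→Q→B→S→M: 20+25+14+19 = 78
H→Q→B→M→S: 20+25+21+19 = 85
H→Q→S→B→M: 20+11+14+21 = 66
H→Q→S→M→B: 20+11+19+21 = 71
H→Q→M→B→S: 20+15+21+14 = 70
H→Q→M→S→B: 20+15+19+14 = 68
H→B→Q→S→M: 12+25+11+19 = 67
H→B→Q→M→S: 12+25+15+19 = 71
H→B→S→Q→M: 12+14+11+15 = 52
H→B→S→M→Q: 12+14+19+15 = 60
H→B→M→Q→S: 12+21+15+11 = 59
H→B→M→S→Q: 12+21+19+11 = 63
H→S→Q→B→M: 10+11+25+21 = 67
H→S→Q→M→B: 10+11+15+21 = 57
… (10 more)
H→M→Q→S→B: 9+15+11+14 = 49  ← best
The minimum is 49.
One shortest path: H → M → Q → S → B.

49 km — the minimum one-way total.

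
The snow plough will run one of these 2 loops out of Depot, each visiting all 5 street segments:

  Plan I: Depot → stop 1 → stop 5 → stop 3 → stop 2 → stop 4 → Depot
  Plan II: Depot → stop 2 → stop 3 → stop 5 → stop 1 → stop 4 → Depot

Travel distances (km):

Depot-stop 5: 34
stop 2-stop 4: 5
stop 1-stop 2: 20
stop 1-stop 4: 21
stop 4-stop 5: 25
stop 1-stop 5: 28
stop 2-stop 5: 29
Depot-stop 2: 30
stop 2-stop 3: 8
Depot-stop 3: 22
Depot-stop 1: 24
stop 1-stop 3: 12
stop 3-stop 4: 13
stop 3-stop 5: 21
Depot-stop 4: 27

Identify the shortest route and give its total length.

Plan I: 24 + 28 + 21 + 8 + 5 + 27 = 113
Plan II: 30 + 8 + 21 + 28 + 21 + 27 = 135

113 km — Plan I is the shortest.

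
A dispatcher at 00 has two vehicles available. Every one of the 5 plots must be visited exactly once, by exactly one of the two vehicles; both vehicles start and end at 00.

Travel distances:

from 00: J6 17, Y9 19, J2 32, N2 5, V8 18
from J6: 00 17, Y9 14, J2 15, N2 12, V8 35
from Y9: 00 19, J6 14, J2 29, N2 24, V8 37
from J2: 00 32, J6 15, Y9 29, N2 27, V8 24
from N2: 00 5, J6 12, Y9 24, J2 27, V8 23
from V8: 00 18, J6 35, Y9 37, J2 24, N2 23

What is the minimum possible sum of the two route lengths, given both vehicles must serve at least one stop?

Minimum combined distance: 100.

Try each way of splitting the stops between the two vehicles (each non-empty) and, for each split, find the best tour for each vehicle:
  {J6} + {Y9, J2, N2, V8}: 34 + 100 = 134
  {Y9} + {J6, J2, N2, V8}: 38 + 74 = 112
  {J6, Y9} + {J2, N2, V8}: 50 + 74 = 124
  {J2} + {J6, Y9, N2, V8}: 64 + 86 = 150
  {J6, J2} + {Y9, N2, V8}: 64 + 84 = 148
  {Y9, J2} + {J6, N2, V8}: 80 + 70 = 150
  … (15 splits in total)
  {N2} + {J6, Y9, J2, V8}: 10 + 90 = 100  ← best
Best: vehicle 1 00 → N2 → 00 = 10; vehicle 2 00 → Y9 → J6 → J2 → V8 → 00 = 90; combined 100.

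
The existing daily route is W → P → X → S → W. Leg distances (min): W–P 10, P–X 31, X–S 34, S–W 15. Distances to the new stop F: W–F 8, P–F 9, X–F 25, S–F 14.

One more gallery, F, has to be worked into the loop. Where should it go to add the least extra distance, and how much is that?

Minimum extra distance: 3 min, inserting F between P and X.

Insertion cost between consecutive stops i–j is d(i,F) + d(F,j) − d(i,j):
  between W and P: 8 + 9 − 10 = 7
  between P and X: 9 + 25 − 31 = 3
  between X and S: 25 + 14 − 34 = 5
  between S and W: 14 + 8 − 15 = 7
Cheapest insertion is between P and X, adding 3.
New total = 90 + 3 = 93.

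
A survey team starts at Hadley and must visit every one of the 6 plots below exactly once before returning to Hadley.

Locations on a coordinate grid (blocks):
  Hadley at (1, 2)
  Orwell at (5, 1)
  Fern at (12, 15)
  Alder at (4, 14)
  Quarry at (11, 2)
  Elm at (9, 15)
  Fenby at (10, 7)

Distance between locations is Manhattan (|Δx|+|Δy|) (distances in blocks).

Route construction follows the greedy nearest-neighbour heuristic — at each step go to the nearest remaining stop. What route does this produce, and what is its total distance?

54 blocks along Hadley → Orwell → Quarry → Fenby → Elm → Fern → Alder → Hadley.

At Hadley the remaining stops are Orwell 5, Quarry 10, Fenby 14, Alder 15, Elm 21, Fern 24; go to Orwell.
At Orwell the remaining stops are Quarry 7, Fenby 11, Alder 14, Elm 18, Fern 21; go to Quarry.
At Quarry the remaining stops are Fenby 6, Fern 14, Elm 15, Alder 19; go to Fenby.
At Fenby the remaining stops are Elm 9, Fern 10, Alder 13; go to Elm.
At Elm the remaining stops are Fern 3, Alder 6; go to Fern.
At Fern the remaining stops are Alder 9; go to Alder.
Return Alder→Hadley: 15.
Total = 5 + 7 + 6 + 9 + 3 + 9 + 15 = 54.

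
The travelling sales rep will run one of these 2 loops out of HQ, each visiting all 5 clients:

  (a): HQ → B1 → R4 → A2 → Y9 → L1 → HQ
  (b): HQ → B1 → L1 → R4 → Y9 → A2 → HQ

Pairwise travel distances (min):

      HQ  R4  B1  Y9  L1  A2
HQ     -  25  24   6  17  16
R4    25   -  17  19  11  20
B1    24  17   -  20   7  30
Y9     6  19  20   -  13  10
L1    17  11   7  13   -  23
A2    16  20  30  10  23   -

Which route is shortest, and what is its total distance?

Shortest is (b), total 87 min.

(a): 24 + 17 + 20 + 10 + 13 + 17 = 101
(b): 24 + 7 + 11 + 19 + 10 + 16 = 87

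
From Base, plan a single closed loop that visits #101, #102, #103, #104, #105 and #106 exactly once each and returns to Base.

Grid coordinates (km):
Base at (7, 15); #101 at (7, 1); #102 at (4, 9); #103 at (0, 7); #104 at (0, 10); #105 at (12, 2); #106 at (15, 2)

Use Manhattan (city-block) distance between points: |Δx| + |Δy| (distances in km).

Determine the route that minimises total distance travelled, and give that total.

Shortest round trip = 60 km.

There are 360 distinct closed tours to check (reversals are equivalent).
Base-#101-#102-#103-#104-#105-#106-Base: 14+11+6+3+20+3+21 = 78
Base-#101-#102-#103-#104-#106-#105-Base: 14+11+6+3+23+3+18 = 78
Base-#101-#102-#103-#105-#104-#106-Base: 14+11+6+17+20+23+21 = 112
Base-#101-#102-#103-#105-#106-#104-Base: 14+11+6+17+3+23+12 = 86
Base-#101-#102-#103-#106-#104-#105-Base: 14+11+6+20+23+20+18 = 112
Base-#101-#102-#103-#106-#105-#104-Base: 14+11+6+20+3+20+12 = 86
Base-#101-#102-#104-#103-#105-#106-Base: 14+11+5+3+17+3+21 = 74
Base-#101-#102-#104-#103-#106-#105-Base: 14+11+5+3+20+3+18 = 74
… (352 more)
Base-#101-#105-#106-#103-#104-#102-Base: 14+6+3+20+3+5+9 = 60  ← best
The minimum is 60.
One optimal route: Base → #101 → #105 → #106 → #103 → #104 → #102 → Base (or its reverse).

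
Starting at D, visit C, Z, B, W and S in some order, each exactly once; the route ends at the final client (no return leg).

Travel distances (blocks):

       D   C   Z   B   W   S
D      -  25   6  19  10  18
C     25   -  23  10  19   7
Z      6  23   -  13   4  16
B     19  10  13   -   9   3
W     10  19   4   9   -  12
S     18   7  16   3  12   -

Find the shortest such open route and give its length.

Shortest open route: 29 blocks.

There are 5! = 120 possible orderings.
D→C→Z→B→W→S: 25+23+13+9+12 = 82
D→C→Z→B→S→W: 25+23+13+3+12 = 76
D→C→Z→W→B→S: 25+23+4+9+3 = 64
D→C→Z→W→S→B: 25+23+4+12+3 = 67
D→C→Z→S→B→W: 25+23+16+3+9 = 76
D→C→Z→S→W→B: 25+23+16+12+9 = 85
D→C→B→Z→W→S: 25+10+13+4+12 = 64
D→C→B→Z→S→W: 25+10+13+16+12 = 76
D→C→B→W→Z→S: 25+10+9+4+16 = 64
D→C→B→W→S→Z: 25+10+9+12+16 = 72
D→C→B→S→Z→W: 25+10+3+16+4 = 58
D→C→B→S→W→Z: 25+10+3+12+4 = 54
D→C→W→Z→B→S: 25+19+4+13+3 = 64
D→C→W→Z→S→B: 25+19+4+16+3 = 67
… (106 more)
D→Z→W→B→S→C: 6+4+9+3+7 = 29  ← best
The minimum is 29.
One shortest path: D → Z → W → B → S → C.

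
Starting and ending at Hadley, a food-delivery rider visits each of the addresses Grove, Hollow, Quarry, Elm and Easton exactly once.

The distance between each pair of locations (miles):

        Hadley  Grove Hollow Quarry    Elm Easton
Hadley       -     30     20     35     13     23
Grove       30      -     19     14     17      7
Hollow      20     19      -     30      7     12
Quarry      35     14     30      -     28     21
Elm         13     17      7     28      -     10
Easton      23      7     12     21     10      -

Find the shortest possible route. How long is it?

Shortest round trip = 88 miles.

With 5 stops there are 5!/2 = 60 distinct round trips (a route and its reverse cost the same).
Hadley-Grove-Hollow-Quarry-Elm-Easton-Hadley: 30+19+30+28+10+23 = 140
Hadley-Grove-Hollow-Quarry-Easton-Elm-Hadley: 30+19+30+21+10+13 = 123
Hadley-Grove-Hollow-Elm-Quarry-Easton-Hadley: 30+19+7+28+21+23 = 128
Hadley-Grove-Hollow-Elm-Easton-Quarry-Hadley: 30+19+7+10+21+35 = 122
Hadley-Grove-Hollow-Easton-Quarry-Elm-Hadley: 30+19+12+21+28+13 = 123
Hadley-Grove-Hollow-Easton-Elm-Quarry-Hadley: 30+19+12+10+28+35 = 134
Hadley-Grove-Quarry-Hollow-Elm-Easton-Hadley: 30+14+30+7+10+23 = 114
Hadley-Grove-Quarry-Hollow-Easton-Elm-Hadley: 30+14+30+12+10+13 = 109
Hadley-Grove-Quarry-Elm-Hollow-Easton-Hadley: 30+14+28+7+12+23 = 114
Hadley-Grove-Quarry-Elm-Easton-Hollow-Hadley: 30+14+28+10+12+20 = 114
Hadley-Grove-Quarry-Easton-Hollow-Elm-Hadley: 30+14+21+12+7+13 = 97
Hadley-Grove-Quarry-Easton-Elm-Hollow-Hadley: 30+14+21+10+7+20 = 102
Hadley-Grove-Elm-Hollow-Quarry-Easton-Hadley: 30+17+7+30+21+23 = 128
Hadley-Grove-Elm-Hollow-Easton-Quarry-Hadley: 30+17+7+12+21+35 = 122
… (46 more)
Hadley-Quarry-Grove-Easton-Hollow-Elm-Hadley: 35+14+7+12+7+13 = 88  ← best
The minimum is 88.
One optimal route: Hadley → Quarry → Grove → Easton → Hollow → Elm → Hadley (or its reverse).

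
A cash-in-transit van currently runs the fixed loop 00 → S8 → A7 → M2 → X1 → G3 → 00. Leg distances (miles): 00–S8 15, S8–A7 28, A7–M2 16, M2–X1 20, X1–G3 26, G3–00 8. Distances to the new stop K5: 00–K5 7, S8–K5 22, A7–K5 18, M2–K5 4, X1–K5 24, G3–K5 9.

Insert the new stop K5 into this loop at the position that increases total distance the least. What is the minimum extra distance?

Minimum extra distance: 6 miles, inserting K5 between A7 and M2.

Insertion cost between consecutive stops i–j is d(i,K5) + d(K5,j) − d(i,j):
  between 00 and S8: 7 + 22 − 15 = 14
  between S8 and A7: 22 + 18 − 28 = 12
  between A7 and M2: 18 + 4 − 16 = 6
  between M2 and X1: 4 + 24 − 20 = 8
  between X1 and G3: 24 + 9 − 26 = 7
  between G3 and 00: 9 + 7 − 8 = 8
Cheapest insertion is between A7 and M2, adding 6.
New total = 113 + 6 = 119.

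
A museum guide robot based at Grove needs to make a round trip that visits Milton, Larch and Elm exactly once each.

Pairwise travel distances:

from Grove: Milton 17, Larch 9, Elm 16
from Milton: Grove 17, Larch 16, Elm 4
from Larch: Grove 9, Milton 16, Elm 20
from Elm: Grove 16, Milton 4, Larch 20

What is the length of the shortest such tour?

Shortest round trip = 45.

There are 3 distinct closed tours to check (reversals are equivalent).
Grove→Milton→Larch→Elm→Grove: 17+16+20+16 = 69
Grove→Milton→Elm→Larch→Grove: 17+4+20+9 = 50
Grove→Larch→Milton→Elm→Grove: 9+16+4+16 = 45
The minimum is 45.
One optimal route: Grove → Larch → Milton → Elm → Grove (or its reverse).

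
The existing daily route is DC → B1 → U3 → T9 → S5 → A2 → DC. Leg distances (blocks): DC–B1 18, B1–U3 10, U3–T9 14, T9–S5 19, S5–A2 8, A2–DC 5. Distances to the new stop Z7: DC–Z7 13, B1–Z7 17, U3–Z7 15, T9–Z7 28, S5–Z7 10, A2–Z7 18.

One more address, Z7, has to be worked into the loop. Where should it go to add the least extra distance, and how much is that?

+12 blocks — insert Z7 between DC and B1.

Insertion cost between consecutive stops i–j is d(i,Z7) + d(Z7,j) − d(i,j):
  between DC and B1: 13 + 17 − 18 = 12
  between B1 and U3: 17 + 15 − 10 = 22
  between U3 and T9: 15 + 28 − 14 = 29
  between T9 and S5: 28 + 10 − 19 = 19
  between S5 and A2: 10 + 18 − 8 = 20
  between A2 and DC: 18 + 13 − 5 = 26
Cheapest insertion is between DC and B1, adding 12.
New total = 74 + 12 = 86.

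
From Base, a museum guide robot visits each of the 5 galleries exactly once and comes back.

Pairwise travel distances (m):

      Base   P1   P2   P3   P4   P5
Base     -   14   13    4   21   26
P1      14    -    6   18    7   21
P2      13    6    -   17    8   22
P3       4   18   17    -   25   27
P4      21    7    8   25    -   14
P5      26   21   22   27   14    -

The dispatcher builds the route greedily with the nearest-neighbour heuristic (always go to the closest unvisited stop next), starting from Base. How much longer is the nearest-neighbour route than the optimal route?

3 m longer than the optimal tour.

From Base: P3=4, P2=13, P1=14, P4=21, P5=26 → choose P3 (4).
From P3: P2=17, P1=18, P4=25, P5=27 → choose P2 (17).
From P2: P1=6, P4=8, P5=22 → choose P1 (6).
From P1: P4=7, P5=21 → choose P4 (7).
From P4: P5=14 → choose P5 (14).
NN route Base → P3 → P2 → P1 → P4 → P5 → Base costs 74.
Optimal: Base → P2 → P1 → P4 → P5 → P3 → Base costs 71 (by enumerating all 60 distinct tours).
Excess = 74 − 71 = 3.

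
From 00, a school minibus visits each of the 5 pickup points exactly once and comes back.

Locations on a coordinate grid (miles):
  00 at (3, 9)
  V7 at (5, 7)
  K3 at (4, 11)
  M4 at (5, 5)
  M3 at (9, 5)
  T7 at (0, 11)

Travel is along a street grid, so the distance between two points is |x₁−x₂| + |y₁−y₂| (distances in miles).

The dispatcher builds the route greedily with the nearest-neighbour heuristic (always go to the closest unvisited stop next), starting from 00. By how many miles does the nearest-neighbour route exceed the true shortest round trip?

2 miles longer than the optimal tour.

00: K3=3, V7=4, T7=5, M4=6, M3=10 ⇒ K3
K3: T7=4, V7=5, M4=7, M3=11 ⇒ T7
T7: V7=9, M4=11, M3=15 ⇒ V7
V7: M4=2, M3=6 ⇒ M4
M4: M3=4 ⇒ M3
NN route 00 → K3 → T7 → V7 → M4 → M3 → 00 costs 32.
Optimal: 00 → V7 → M4 → M3 → K3 → T7 → 00 costs 30 (by enumerating all 60 distinct tours).
Excess = 32 − 30 = 2.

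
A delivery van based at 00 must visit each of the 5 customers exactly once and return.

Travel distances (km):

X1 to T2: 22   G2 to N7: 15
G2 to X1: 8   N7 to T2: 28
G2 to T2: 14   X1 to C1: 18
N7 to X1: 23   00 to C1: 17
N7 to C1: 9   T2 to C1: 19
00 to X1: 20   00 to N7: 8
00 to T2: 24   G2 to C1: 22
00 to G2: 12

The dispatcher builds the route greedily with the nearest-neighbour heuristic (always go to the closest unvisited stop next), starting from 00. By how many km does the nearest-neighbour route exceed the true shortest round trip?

From 00: N7=8, G2=12, C1=17, X1=20, T2=24 → choose N7 (8).
From N7: C1=9, G2=15, X1=23, T2=28 → choose C1 (9).
From C1: X1=18, T2=19, G2=22 → choose X1 (18).
From X1: G2=8, T2=22 → choose G2 (8).
From G2: T2=14 → choose T2 (14).
NN route 00 → N7 → C1 → X1 → G2 → T2 → 00 costs 81.
Optimal: 00 → G2 → X1 → T2 → C1 → N7 → 00 costs 78 (by enumerating all 60 distinct tours).
Excess = 81 − 78 = 3.

3 km longer than the optimal tour.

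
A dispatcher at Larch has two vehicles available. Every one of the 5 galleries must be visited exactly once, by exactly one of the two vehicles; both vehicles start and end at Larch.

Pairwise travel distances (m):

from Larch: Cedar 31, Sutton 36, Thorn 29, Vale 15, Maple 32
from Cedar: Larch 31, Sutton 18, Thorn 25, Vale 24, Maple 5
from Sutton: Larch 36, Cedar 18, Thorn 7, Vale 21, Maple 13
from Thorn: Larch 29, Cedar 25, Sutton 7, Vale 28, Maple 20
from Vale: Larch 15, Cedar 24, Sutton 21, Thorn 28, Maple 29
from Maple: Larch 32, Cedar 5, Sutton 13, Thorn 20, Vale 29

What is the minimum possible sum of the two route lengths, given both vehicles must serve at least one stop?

There are 2^4 − 1 = 15 ways to divide the 5 stops into two non-empty groups. For each, the best each vehicle can do is its own shortest tour through its group:
  {Cedar} + {Sutton, Thorn, Vale, Maple}: 62 + 93 = 155
  {Sutton} + {Cedar, Thorn, Vale, Maple}: 72 + 93 = 165
  {Cedar, Sutton} + {Thorn, Vale, Maple}: 85 + 93 = 178
  {Thorn} + {Cedar, Sutton, Vale, Maple}: 58 + 85 = 143
  {Cedar, Thorn} + {Sutton, Vale, Maple}: 85 + 81 = 166
  {Sutton, Thorn} + {Cedar, Vale, Maple}: 72 + 76 = 148
  … (15 splits in total)
  {Vale} + {Cedar, Sutton, Thorn, Maple}: 30 + 85 = 115  ← best
Best: vehicle 1 Larch → Vale → Larch = 30; vehicle 2 Larch → Cedar → Maple → Sutton → Thorn → Larch = 85; combined 115.

115 m — the smallest possible combined total.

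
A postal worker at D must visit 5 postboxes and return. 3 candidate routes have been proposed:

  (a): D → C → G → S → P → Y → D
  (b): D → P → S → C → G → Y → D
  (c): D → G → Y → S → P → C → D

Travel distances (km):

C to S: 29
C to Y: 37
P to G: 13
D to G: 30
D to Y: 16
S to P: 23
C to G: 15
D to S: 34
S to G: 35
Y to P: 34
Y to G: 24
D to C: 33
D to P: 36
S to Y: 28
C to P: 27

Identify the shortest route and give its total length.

Shortest is (b), total 143 km.

(a): 33 + 15 + 35 + 23 + 34 + 16 = 156
(b): 36 + 23 + 29 + 15 + 24 + 16 = 143
(c): 30 + 24 + 28 + 23 + 27 + 33 = 165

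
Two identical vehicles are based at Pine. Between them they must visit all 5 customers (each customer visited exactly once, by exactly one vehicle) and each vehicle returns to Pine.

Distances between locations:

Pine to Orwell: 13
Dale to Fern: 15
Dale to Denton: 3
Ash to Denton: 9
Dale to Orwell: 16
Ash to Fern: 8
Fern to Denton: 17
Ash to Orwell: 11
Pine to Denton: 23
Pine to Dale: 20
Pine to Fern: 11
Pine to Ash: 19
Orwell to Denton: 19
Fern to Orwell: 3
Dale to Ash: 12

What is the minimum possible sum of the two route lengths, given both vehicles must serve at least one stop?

Minimum combined distance: 77.

Try each way of splitting the stops between the two vehicles (each non-empty) and, for each split, find the best tour for each vehicle:
  {Dale} + {Ash, Fern, Orwell, Denton}: 40 + 56 = 96
  {Ash} + {Dale, Fern, Orwell, Denton}: 38 + 56 = 94
  {Dale, Ash} + {Fern, Orwell, Denton}: 51 + 56 = 107
  {Fern} + {Dale, Ash, Orwell, Denton}: 22 + 56 = 78
  {Dale, Fern} + {Ash, Orwell, Denton}: 46 + 56 = 102
  {Ash, Fern} + {Dale, Orwell, Denton}: 38 + 55 = 93
  … (15 splits in total)
  {Orwell} + {Dale, Ash, Fern, Denton}: 26 + 51 = 77  ← best
Best: vehicle 1 Pine → Orwell → Pine = 26; vehicle 2 Pine → Dale → Denton → Ash → Fern → Pine = 51; combined 77.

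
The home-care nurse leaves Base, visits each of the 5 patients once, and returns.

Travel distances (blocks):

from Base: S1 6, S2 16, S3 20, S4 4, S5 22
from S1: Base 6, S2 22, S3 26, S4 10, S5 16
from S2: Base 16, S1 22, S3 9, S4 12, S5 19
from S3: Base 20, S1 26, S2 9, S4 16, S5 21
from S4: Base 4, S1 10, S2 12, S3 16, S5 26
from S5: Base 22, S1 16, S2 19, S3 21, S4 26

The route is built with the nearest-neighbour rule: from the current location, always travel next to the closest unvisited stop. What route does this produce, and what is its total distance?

From Base: distances to unvisited — S4=4, S1=6, S2=16, S3=20, S5=22. Nearest is S4 (4).
From S4: distances to unvisited — S1=10, S2=12, S3=16, S5=26. Nearest is S1 (10).
From S1: distances to unvisited — S5=16, S2=22, S3=26. Nearest is S5 (16).
From S5: distances to unvisited — S2=19, S3=21. Nearest is S2 (19).
From S2: distances to unvisited — S3=9. Nearest is S3 (9).
Return S3→Base: 20.
Total = 4 + 10 + 16 + 19 + 9 + 20 = 78.

78 blocks along Base → S4 → S1 → S5 → S2 → S3 → Base.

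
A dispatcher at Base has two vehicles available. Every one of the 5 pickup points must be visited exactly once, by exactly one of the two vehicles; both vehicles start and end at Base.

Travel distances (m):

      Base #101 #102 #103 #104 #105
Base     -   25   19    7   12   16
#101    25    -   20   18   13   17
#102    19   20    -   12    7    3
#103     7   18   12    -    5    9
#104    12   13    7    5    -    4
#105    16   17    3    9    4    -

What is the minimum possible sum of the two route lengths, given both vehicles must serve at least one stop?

Minimum combined distance: 78 m.

Check every non-empty split of the stops between the two vehicles; for each half take its own optimal tour:
  {#101} + {#102, #103, #104, #105}: 50 + 38 = 88
  {#102} + {#101, #103, #104, #105}: 38 + 58 = 96
  {#101, #102} + {#103, #104, #105}: 64 + 32 = 96
  {#103} + {#101, #102, #104, #105}: 14 + 64 = 78
  {#101, #103} + {#102, #104, #105}: 50 + 38 = 88
  {#102, #103} + {#101, #104, #105}: 38 + 58 = 96
  … (15 splits in total)
Best: vehicle 1 Base → #103 → Base = 14; vehicle 2 Base → #101 → #102 → #105 → #104 → Base = 64; combined 78.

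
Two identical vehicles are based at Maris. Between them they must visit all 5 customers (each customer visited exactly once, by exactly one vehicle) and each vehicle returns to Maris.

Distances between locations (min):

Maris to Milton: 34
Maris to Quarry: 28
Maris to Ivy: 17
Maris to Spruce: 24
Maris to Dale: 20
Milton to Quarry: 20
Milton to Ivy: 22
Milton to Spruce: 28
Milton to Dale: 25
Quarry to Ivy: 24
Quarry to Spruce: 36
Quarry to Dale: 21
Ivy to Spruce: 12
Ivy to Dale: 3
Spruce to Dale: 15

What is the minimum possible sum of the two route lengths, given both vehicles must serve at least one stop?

Minimum combined distance: 140 min.

There are 2^4 − 1 = 15 ways to divide the 5 stops into two non-empty groups. For each, the best each vehicle can do is its own shortest tour through its group:
  {Milton} + {Quarry, Ivy, Spruce, Dale}: 68 + 88 = 156
  {Quarry} + {Milton, Ivy, Spruce, Dale}: 56 + 97 = 153
  {Milton, Quarry} + {Ivy, Spruce, Dale}: 82 + 59 = 141
  {Ivy} + {Milton, Quarry, Spruce, Dale}: 34 + 111 = 145
  {Milton, Ivy} + {Quarry, Spruce, Dale}: 73 + 88 = 161
  {Quarry, Ivy} + {Milton, Spruce, Dale}: 69 + 97 = 166
  … (15 splits in total)
  {Milton, Quarry, Spruce} + {Ivy, Dale}: 100 + 40 = 140  ← best
Best: vehicle 1 Maris → Quarry → Milton → Spruce → Maris = 100; vehicle 2 Maris → Ivy → Dale → Maris = 40; combined 140.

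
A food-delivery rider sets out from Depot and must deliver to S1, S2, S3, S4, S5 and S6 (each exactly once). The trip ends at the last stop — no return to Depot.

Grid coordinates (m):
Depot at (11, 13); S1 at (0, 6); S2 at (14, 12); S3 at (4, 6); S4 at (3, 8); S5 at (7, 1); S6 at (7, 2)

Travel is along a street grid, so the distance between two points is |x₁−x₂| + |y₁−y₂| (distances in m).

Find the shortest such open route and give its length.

Minimum one-way distance = 36 m.

There are 6! = 720 possible orderings.
Depot → S1 → S2 → S3 → S4 → S5 → S6: 18+20+16+3+11+1 = 69
Depot → S1 → S2 → S3 → S4 → S6 → S5: 18+20+16+3+10+1 = 68
Depot → S1 → S2 → S3 → S5 → S4 → S6: 18+20+16+8+11+10 = 83
Depot → S1 → S2 → S3 → S5 → S6 → S4: 18+20+16+8+1+10 = 73
Depot → S1 → S2 → S3 → S6 → S4 → S5: 18+20+16+7+10+11 = 82
Depot → S1 → S2 → S3 → S6 → S5 → S4: 18+20+16+7+1+11 = 73
Depot → S1 → S2 → S4 → S3 → S5 → S6: 18+20+15+3+8+1 = 65
Depot → S1 → S2 → S4 → S3 → S6 → S5: 18+20+15+3+7+1 = 64
… (712 more)
Depot → S2 → S4 → S1 → S3 → S6 → S5: 4+15+5+4+7+1 = 36  ← best
The minimum is 36.
One shortest path: Depot → S2 → S4 → S1 → S3 → S6 → S5.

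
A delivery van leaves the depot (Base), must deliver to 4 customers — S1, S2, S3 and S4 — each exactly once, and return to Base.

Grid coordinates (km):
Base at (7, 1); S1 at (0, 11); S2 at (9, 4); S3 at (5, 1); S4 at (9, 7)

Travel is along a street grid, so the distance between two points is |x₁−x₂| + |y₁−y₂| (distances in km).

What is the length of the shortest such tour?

Shortest round trip = 38 km.

There are 12 distinct closed tours to check (reversals are equivalent).
Base → S1 → S2 → S3 → S4 → Base: 17+16+7+10+8 = 58
Base → S1 → S2 → S4 → S3 → Base: 17+16+3+10+2 = 48
Base → S1 → S3 → S2 → S4 → Base: 17+15+7+3+8 = 50
Base → S1 → S3 → S4 → S2 → Base: 17+15+10+3+5 = 50
Base → S1 → S4 → S2 → S3 → Base: 17+13+3+7+2 = 42
Base → S1 → S4 → S3 → S2 → Base: 17+13+10+7+5 = 52
Base → S2 → S1 → S3 → S4 → Base: 5+16+15+10+8 = 54
Base → S2 → S1 → S4 → S3 → Base: 5+16+13+10+2 = 46
Base → S2 → S3 → S1 → S4 → Base: 5+7+15+13+8 = 48
Base → S2 → S4 → S1 → S3 → Base: 5+3+13+15+2 = 38
Base → S3 → S1 → S2 → S4 → Base: 2+15+16+3+8 = 44
Base → S3 → S2 → S1 → S4 → Base: 2+7+16+13+8 = 46
The minimum is 38.
One optimal route: Base → S2 → S4 → S1 → S3 → Base (or its reverse).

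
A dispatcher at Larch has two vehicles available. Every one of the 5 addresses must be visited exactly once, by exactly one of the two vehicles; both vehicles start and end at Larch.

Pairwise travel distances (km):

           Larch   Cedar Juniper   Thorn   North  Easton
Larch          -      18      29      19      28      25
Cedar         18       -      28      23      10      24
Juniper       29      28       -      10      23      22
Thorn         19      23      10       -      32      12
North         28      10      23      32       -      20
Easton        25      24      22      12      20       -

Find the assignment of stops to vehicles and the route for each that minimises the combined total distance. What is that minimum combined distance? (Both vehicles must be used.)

130 km — the smallest possible combined total.

Try each way of splitting the stops between the two vehicles (each non-empty) and, for each split, find the best tour for each vehicle:
  {Cedar} + {Juniper, Thorn, North, Easton}: 36 + 97 = 133
  {Juniper} + {Cedar, Thorn, North, Easton}: 58 + 79 = 137
  {Cedar, Juniper} + {Thorn, North, Easton}: 75 + 79 = 154
  {Thorn} + {Cedar, Juniper, North, Easton}: 38 + 98 = 136
  {Cedar, Thorn} + {Juniper, North, Easton}: 60 + 97 = 157
  {Juniper, Thorn} + {Cedar, North, Easton}: 58 + 73 = 131
  … (15 splits in total)
  {Cedar, Juniper, Thorn, North} + {Easton}: 80 + 50 = 130  ← best
Best: vehicle 1 Larch → Cedar → North → Juniper → Thorn → Larch = 80; vehicle 2 Larch → Easton → Larch = 50; combined 130.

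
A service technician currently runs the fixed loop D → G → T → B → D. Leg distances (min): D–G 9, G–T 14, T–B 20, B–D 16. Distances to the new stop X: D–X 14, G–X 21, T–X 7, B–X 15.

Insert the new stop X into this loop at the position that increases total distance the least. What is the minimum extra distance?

Minimum extra distance: 2 min, inserting X between T and B.

Insertion cost between consecutive stops i–j is d(i,X) + d(X,j) − d(i,j):
  between D and G: 14 + 21 − 9 = 26
  between G and T: 21 + 7 − 14 = 14
  between T and B: 7 + 15 − 20 = 2
  between B and D: 15 + 14 − 16 = 13
Cheapest insertion is between T and B, adding 2.
New total = 59 + 2 = 61.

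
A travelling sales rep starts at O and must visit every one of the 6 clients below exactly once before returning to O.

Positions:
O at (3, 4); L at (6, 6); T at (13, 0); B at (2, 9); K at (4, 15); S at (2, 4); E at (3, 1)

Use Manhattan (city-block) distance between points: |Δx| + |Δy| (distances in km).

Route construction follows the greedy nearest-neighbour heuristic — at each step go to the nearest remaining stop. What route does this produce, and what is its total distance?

Nearest-neighbour total = 66 km; route O → S → E → L → B → K → T → O.

At O the remaining stops are S 1, E 3, L 5, B 6, K 12, T 14; go to S.
At S the remaining stops are E 4, B 5, L 6, K 13, T 15; go to E.
At E the remaining stops are L 8, B 9, T 11, K 15; go to L.
At L the remaining stops are B 7, K 11, T 13; go to B.
At B the remaining stops are K 8, T 20; go to K.
At K the remaining stops are T 24; go to T.
Return T→O: 14.
Total = 1 + 4 + 8 + 7 + 8 + 24 + 14 = 66.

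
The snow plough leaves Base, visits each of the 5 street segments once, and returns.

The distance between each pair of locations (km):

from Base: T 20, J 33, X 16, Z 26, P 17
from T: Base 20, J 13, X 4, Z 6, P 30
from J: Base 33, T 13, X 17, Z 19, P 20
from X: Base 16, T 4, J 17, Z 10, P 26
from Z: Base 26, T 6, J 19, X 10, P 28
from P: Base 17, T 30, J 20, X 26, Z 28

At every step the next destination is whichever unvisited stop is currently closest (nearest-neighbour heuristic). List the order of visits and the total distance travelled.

Total distance 82 km via the nearest-neighbour route Base → X → T → Z → J → P → Base.

From Base: distances to unvisited — X=16, P=17, T=20, Z=26, J=33. Nearest is X (16).
From X: distances to unvisited — T=4, Z=10, J=17, P=26. Nearest is T (4).
From T: distances to unvisited — Z=6, J=13, P=30. Nearest is Z (6).
From Z: distances to unvisited — J=19, P=28. Nearest is J (19).
From J: distances to unvisited — P=20. Nearest is P (20).
Return P→Base: 17.
Total = 16 + 4 + 6 + 19 + 20 + 17 = 82.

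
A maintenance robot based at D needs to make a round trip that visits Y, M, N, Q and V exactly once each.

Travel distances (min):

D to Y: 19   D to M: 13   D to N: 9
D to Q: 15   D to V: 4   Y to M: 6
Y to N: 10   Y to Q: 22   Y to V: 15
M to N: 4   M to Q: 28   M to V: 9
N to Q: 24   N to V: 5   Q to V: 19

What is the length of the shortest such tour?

With 5 stops there are 5!/2 = 60 distinct round trips (a route and its reverse cost the same).
D → Y → M → N → Q → V → D: 19+6+4+24+19+4 = 76
D → Y → M → N → V → Q → D: 19+6+4+5+19+15 = 68
D → Y → M → Q → N → V → D: 19+6+28+24+5+4 = 86
D → Y → M → Q → V → N → D: 19+6+28+19+5+9 = 86
D → Y → M → V → N → Q → D: 19+6+9+5+24+15 = 78
D → Y → M → V → Q → N → D: 19+6+9+19+24+9 = 86
D → Y → N → M → Q → V → D: 19+10+4+28+19+4 = 84
D → Y → N → M → V → Q → D: 19+10+4+9+19+15 = 76
D → Y → N → Q → M → V → D: 19+10+24+28+9+4 = 94
D → Y → N → Q → V → M → D: 19+10+24+19+9+13 = 94
D → Y → N → V → M → Q → D: 19+10+5+9+28+15 = 86
D → Y → N → V → Q → M → D: 19+10+5+19+28+13 = 94
D → Y → Q → M → N → V → D: 19+22+28+4+5+4 = 82
D → Y → Q → M → V → N → D: 19+22+28+9+5+9 = 92
… (46 more)
D → Q → Y → M → N → V → D: 15+22+6+4+5+4 = 56  ← best
The minimum is 56.
One optimal route: D → Q → Y → M → N → V → D (or its reverse).

Minimum total distance: 56 min.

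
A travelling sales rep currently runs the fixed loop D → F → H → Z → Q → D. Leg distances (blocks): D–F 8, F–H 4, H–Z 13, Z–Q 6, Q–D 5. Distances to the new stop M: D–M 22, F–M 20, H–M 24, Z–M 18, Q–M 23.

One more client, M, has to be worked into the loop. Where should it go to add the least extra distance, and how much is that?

Minimum extra distance: 29 blocks, inserting M between H and Z.

Insertion cost between consecutive stops i–j is d(i,M) + d(M,j) − d(i,j):
  between D and F: 22 + 20 − 8 = 34
  between F and H: 20 + 24 − 4 = 40
  between H and Z: 24 + 18 − 13 = 29
  between Z and Q: 18 + 23 − 6 = 35
  between Q and D: 23 + 22 − 5 = 40
Cheapest insertion is between H and Z, adding 29.
New total = 36 + 29 = 65.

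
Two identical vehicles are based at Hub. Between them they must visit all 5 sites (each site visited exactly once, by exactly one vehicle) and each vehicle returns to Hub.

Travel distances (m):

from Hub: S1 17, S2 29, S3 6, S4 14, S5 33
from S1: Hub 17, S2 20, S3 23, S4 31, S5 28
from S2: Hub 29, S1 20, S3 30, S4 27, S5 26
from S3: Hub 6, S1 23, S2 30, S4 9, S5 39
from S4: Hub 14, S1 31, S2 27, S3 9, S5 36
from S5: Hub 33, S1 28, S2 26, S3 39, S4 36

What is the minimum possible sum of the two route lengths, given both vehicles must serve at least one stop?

Minimum combined distance: 124 m.

Try each way of splitting the stops between the two vehicles (each non-empty) and, for each split, find the best tour for each vehicle:
  {S1} + {S2, S3, S4, S5}: 34 + 101 = 135
  {S2} + {S1, S3, S4, S5}: 58 + 96 = 154
  {S1, S2} + {S3, S4, S5}: 66 + 84 = 150
  {S3} + {S1, S2, S4, S5}: 12 + 112 = 124
  {S1, S3} + {S2, S4, S5}: 46 + 100 = 146
  {S2, S3} + {S1, S4, S5}: 65 + 95 = 160
  … (15 splits in total)
Best: vehicle 1 Hub → S3 → Hub = 12; vehicle 2 Hub → S1 → S5 → S2 → S4 → Hub = 112; combined 124.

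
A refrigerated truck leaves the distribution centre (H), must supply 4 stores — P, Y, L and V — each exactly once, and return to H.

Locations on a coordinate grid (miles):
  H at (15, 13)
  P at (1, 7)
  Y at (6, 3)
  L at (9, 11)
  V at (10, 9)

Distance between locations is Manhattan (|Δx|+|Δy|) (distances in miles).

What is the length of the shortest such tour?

There are 12 distinct closed tours to check (reversals are equivalent).
H - P - Y - L - V - H: 20+9+11+3+9 = 52
H - P - Y - V - L - H: 20+9+10+3+8 = 50
H - P - L - Y - V - H: 20+12+11+10+9 = 62
H - P - L - V - Y - H: 20+12+3+10+19 = 64
H - P - V - Y - L - H: 20+11+10+11+8 = 60
H - P - V - L - Y - H: 20+11+3+11+19 = 64
H - Y - P - L - V - H: 19+9+12+3+9 = 52
H - Y - P - V - L - H: 19+9+11+3+8 = 50
H - Y - L - P - V - H: 19+11+12+11+9 = 62
H - Y - V - P - L - H: 19+10+11+12+8 = 60
H - L - P - Y - V - H: 8+12+9+10+9 = 48
H - L - Y - P - V - H: 8+11+9+11+9 = 48
The minimum is 48.
One optimal route: H → L → P → Y → V → H (or its reverse).

Shortest round trip = 48 miles.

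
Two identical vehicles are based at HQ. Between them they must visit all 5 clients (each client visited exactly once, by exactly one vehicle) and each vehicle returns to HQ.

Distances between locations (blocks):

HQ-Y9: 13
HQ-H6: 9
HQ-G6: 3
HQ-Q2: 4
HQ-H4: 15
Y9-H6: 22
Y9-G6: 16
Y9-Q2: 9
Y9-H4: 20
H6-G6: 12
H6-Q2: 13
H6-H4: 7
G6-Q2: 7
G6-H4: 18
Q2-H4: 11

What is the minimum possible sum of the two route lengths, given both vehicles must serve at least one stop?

There are 2^4 − 1 = 15 ways to divide the 5 stops into two non-empty groups. For each, the best each vehicle can do is its own shortest tour through its group:
  {Y9} + {H6, G6, Q2, H4}: 26 + 37 = 63
  {H6} + {Y9, G6, Q2, H4}: 18 + 54 = 72
  {Y9, H6} + {G6, Q2, H4}: 44 + 36 = 80
  {G6} + {Y9, H6, Q2, H4}: 6 + 49 = 55
  {Y9, G6} + {H6, Q2, H4}: 32 + 31 = 63
  {H6, G6} + {Y9, Q2, H4}: 24 + 48 = 72
  … (15 splits in total)
Best: vehicle 1 HQ → G6 → HQ = 6; vehicle 2 HQ → Y9 → Q2 → H4 → H6 → HQ = 49; combined 55.

55 blocks — the smallest possible combined total.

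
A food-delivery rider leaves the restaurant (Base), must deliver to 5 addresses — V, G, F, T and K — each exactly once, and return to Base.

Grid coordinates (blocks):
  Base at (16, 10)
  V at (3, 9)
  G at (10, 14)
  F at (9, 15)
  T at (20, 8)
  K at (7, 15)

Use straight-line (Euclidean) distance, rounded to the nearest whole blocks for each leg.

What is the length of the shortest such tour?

There are 60 distinct closed tours to check (reversals are equivalent).
Base→V→G→F→T→K→Base: 13+9+1+13+15+10 = 61
Base→V→G→F→K→T→Base: 13+9+1+2+15+4 = 44
Base→V→G→T→F→K→Base: 13+9+12+13+2+10 = 59
Base→V→G→T→K→F→Base: 13+9+12+15+2+9 = 60
Base→V→G→K→F→T→Base: 13+9+3+2+13+4 = 44
Base→V→G→K→T→F→Base: 13+9+3+15+13+9 = 62
Base→V→F→G→T→K→Base: 13+8+1+12+15+10 = 59
Base→V→F→G→K→T→Base: 13+8+1+3+15+4 = 44
Base→V→F→T→G→K→Base: 13+8+13+12+3+10 = 59
Base→V→F→T→K→G→Base: 13+8+13+15+3+7 = 59
Base→V→F→K→G→T→Base: 13+8+2+3+12+4 = 42
Base→V→F→K→T→G→Base: 13+8+2+15+12+7 = 57
Base→V→T→G→F→K→Base: 13+17+12+1+2+10 = 55
Base→V→T→G→K→F→Base: 13+17+12+3+2+9 = 56
… (46 more)
Base→G→F→K→V→T→Base: 7+1+2+7+17+4 = 38  ← best
The minimum is 38.
One optimal route: Base → G → F → K → V → T → Base (or its reverse).

Minimum total distance: 38 blocks.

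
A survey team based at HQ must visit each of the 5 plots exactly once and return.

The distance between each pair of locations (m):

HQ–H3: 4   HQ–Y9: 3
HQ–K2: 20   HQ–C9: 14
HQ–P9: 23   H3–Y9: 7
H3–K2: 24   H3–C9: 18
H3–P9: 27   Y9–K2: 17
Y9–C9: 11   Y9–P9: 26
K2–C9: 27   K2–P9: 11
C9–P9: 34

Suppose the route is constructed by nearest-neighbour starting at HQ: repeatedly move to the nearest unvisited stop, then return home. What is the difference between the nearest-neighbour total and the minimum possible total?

Excess over optimum: 6 m.

HQ: Y9=3, H3=4, C9=14, K2=20, P9=23 ⇒ Y9
Y9: H3=7, C9=11, K2=17, P9=26 ⇒ H3
H3: C9=18, K2=24, P9=27 ⇒ C9
C9: K2=27, P9=34 ⇒ K2
K2: P9=11 ⇒ P9
NN route HQ → Y9 → H3 → C9 → K2 → P9 → HQ costs 89.
Optimal: HQ → H3 → Y9 → C9 → K2 → P9 → HQ costs 83 (by enumerating all 60 distinct tours).
Excess = 89 − 83 = 6.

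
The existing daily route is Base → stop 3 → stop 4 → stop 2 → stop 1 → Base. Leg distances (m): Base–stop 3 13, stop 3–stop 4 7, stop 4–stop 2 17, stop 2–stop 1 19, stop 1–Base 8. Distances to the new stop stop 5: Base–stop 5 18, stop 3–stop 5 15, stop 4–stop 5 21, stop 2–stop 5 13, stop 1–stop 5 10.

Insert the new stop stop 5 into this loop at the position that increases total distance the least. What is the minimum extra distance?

Insertion cost between consecutive stops i–j is d(i,stop 5) + d(stop 5,j) − d(i,j):
  between Base and stop 3: 18 + 15 − 13 = 20
  between stop 3 and stop 4: 15 + 21 − 7 = 29
  between stop 4 and stop 2: 21 + 13 − 17 = 17
  between stop 2 and stop 1: 13 + 10 − 19 = 4
  between stop 1 and Base: 10 + 18 − 8 = 20
Cheapest insertion is between stop 2 and stop 1, adding 4.
New total = 64 + 4 = 68.

Adding 4 m by placing stop 5 on the stop 2–stop 1 leg.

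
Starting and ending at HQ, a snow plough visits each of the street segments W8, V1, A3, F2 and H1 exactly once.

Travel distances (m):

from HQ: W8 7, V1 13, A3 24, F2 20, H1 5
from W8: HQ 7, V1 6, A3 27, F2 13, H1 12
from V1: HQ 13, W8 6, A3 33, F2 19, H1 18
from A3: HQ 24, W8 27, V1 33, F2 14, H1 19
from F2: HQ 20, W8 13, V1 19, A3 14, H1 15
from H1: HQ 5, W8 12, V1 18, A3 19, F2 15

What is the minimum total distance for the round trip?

70 m — the shortest possible round trip.

With 5 stops there are 5!/2 = 60 distinct round trips (a route and its reverse cost the same).
HQ - W8 - V1 - A3 - F2 - H1 - HQ: 7+6+33+14+15+5 = 80
HQ - W8 - V1 - A3 - H1 - F2 - HQ: 7+6+33+19+15+20 = 100
HQ - W8 - V1 - F2 - A3 - H1 - HQ: 7+6+19+14+19+5 = 70
HQ - W8 - V1 - F2 - H1 - A3 - HQ: 7+6+19+15+19+24 = 90
HQ - W8 - V1 - H1 - A3 - F2 - HQ: 7+6+18+19+14+20 = 84
HQ - W8 - V1 - H1 - F2 - A3 - HQ: 7+6+18+15+14+24 = 84
HQ - W8 - A3 - V1 - F2 - H1 - HQ: 7+27+33+19+15+5 = 106
HQ - W8 - A3 - V1 - H1 - F2 - HQ: 7+27+33+18+15+20 = 120
HQ - W8 - A3 - F2 - V1 - H1 - HQ: 7+27+14+19+18+5 = 90
HQ - W8 - A3 - F2 - H1 - V1 - HQ: 7+27+14+15+18+13 = 94
HQ - W8 - A3 - H1 - V1 - F2 - HQ: 7+27+19+18+19+20 = 110
HQ - W8 - A3 - H1 - F2 - V1 - HQ: 7+27+19+15+19+13 = 100
HQ - W8 - F2 - V1 - A3 - H1 - HQ: 7+13+19+33+19+5 = 96
HQ - W8 - F2 - V1 - H1 - A3 - HQ: 7+13+19+18+19+24 = 100
… (46 more)
The minimum is 70.
One optimal route: HQ → W8 → V1 → F2 → A3 → H1 → HQ (or its reverse).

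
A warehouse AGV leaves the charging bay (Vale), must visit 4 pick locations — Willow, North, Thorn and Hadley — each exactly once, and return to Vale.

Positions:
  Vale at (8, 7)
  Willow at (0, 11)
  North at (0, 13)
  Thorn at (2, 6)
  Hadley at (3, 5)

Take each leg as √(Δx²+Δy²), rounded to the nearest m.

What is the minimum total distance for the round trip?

Vale - Willow - North - Thorn - Hadley - Vale: 9+2+7+1+5 = 24
Vale - Willow - North - Hadley - Thorn - Vale: 9+2+9+1+6 = 27
Vale - Willow - Thorn - North - Hadley - Vale: 9+5+7+9+5 = 35
Vale - Willow - Thorn - Hadley - North - Vale: 9+5+1+9+10 = 34
Vale - Willow - Hadley - North - Thorn - Vale: 9+7+9+7+6 = 38
Vale - Willow - Hadley - Thorn - North - Vale: 9+7+1+7+10 = 34
Vale - North - Willow - Thorn - Hadley - Vale: 10+2+5+1+5 = 23
Vale - North - Willow - Hadley - Thorn - Vale: 10+2+7+1+6 = 26
Vale - North - Thorn - Willow - Hadley - Vale: 10+7+5+7+5 = 34
Vale - North - Hadley - Willow - Thorn - Vale: 10+9+7+5+6 = 37
Vale - Thorn - Willow - North - Hadley - Vale: 6+5+2+9+5 = 27
Vale - Thorn - North - Willow - Hadley - Vale: 6+7+2+7+5 = 27
The minimum is 23.
One optimal route: Vale → North → Willow → Thorn → Hadley → Vale (or its reverse).

Minimum total distance: 23 m.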